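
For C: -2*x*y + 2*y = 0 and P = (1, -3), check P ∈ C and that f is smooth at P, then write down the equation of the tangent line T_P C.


Tangent line at P: 6*x - 6 = 0.

Step 1: f(1, -3) = 0, so P lies on C.
Step 2: partial derivatives
  f_x(x, y) = -2*y, f_y(x, y) = 2 - 2*x.
  f_x(P) = 6, f_y(P) = 0 (gradient nonzero, so P is smooth).
Step 3: tangent line at P: 6·(x − 1) + 0·(y − -3) = 0.
Expanding: 6*x - 6 = 0.


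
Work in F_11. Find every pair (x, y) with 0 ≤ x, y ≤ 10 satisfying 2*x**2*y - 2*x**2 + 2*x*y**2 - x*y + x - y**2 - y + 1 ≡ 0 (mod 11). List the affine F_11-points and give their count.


Affine F_11-points: {(0, 3), (0, 7), (1, 0), (3, 8), (3, 9), (4, 2), (5, 0), (6, 1), (7, 3), (7, 7), (8, 8), (8, 9), (9, 2)}; count = 13.

For each of the 121 pairs (x, y) ∈ F_11², evaluate f(x, y) mod 11. Record the zeros.
  x = 0: [0↦1, 1↦10, 2↦6, 3↦0, 4↦3, 5↦4, 6↦3, 7↦0, 8↦6, 9↦10, 10↦1]  zeros at y ∈ {3, 7}
  x = 1: [0↦0, 1↦1, 2↦4, 3↦9, 4↦5, 5↦3, 6↦3, 7↦5, 8↦9, 9↦4, 10↦1]  zeros at y ∈ {0}
  x = 2: [0↦6, 1↦3, 2↦6, 3↦4, 4↦8, 5↦7, 6↦1, 7↦1, 8↦7, 9↦8, 10↦4]  zeros at y ∈ ∅
  x = 3: [0↦8, 1↦5, 2↦1, 3↦7, 4↦1, 5↦5, 6↦8, 7↦10, 8↦0, 9↦0, 10↦10]  zeros at y ∈ {8, 9}
  x = 4: [0↦6, 1↦7, 2↦0, 3↦7, 4↦6, 5↦8, 6↦2, 7↦10, 8↦10, 9↦2, 10↦8]  zeros at y ∈ {2}
  x = 5: [0↦0, 1↦9, 2↦3, 3↦4, 4↦1, 5↦5, 6↦5, 7↦1, 8↦4, 9↦3, 10↦9]  zeros at y ∈ {0}
  x = 6: [0↦1, 1↦0, 2↦10, 3↦9, 4↦8, 5↦7, 6↦6, 7↦5, 8↦4, 9↦3, 10↦2]  zeros at y ∈ {1}
  x = 7: [0↦9, 1↦2, 2↦10, 3↦0, 4↦5, 5↦3, 6↦5, 7↦0, 8↦10, 9↦2, 10↦9]  zeros at y ∈ {3, 7}
  x = 8: [0↦2, 1↦4, 2↦3, 3↦10, 4↦3, 5↦4, 6↦2, 7↦8, 8↦0, 9↦0, 10↦8]  zeros at y ∈ {8, 9}
  x = 9: [0↦2, 1↦6, 2↦0, 3↦6, 4↦2, 5↦10, 6↦8, 7↦7, 8↦7, 9↦8, 10↦10]  zeros at y ∈ {2}
  x = 10: [0↦9, 1↦8, 2↦1, 3↦10, 4↦2, 5↦10, 6↦1, 7↦8, 8↦9, 9↦4, 10↦4]  zeros at y ∈ ∅
Collecting zeros: affine points = {(0, 3), (0, 7), (1, 0), (3, 8), (3, 9), (4, 2), (5, 0), (6, 1), (7, 3), (7, 7), (8, 8), (8, 9), (9, 2)}.
Total count |C(F_11)_aff| = 13.


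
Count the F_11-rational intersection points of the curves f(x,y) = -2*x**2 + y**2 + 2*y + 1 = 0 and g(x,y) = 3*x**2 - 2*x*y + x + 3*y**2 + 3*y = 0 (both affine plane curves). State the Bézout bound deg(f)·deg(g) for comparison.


Common zeros: {(0, 10)}; count = 1; Bézout bound = 4.

deg(f) = 2, deg(g) = 2, so Bézout bound = 4.
Scan x ∈ F_11. For each x, list the y ∈ F_11 with f(x, y) ≡ 0 and those with g(x, y) ≡ 0 (mod 11); the common zeros in that column are the intersection.
  x = 0: f ≡ 0 at y ∈ {10}; g ≡ 0 at y ∈ {0, 10}; common: {10}.
  x = 1: f ≡ 0 at y ∈ ∅; g ≡ 0 at y ∈ ∅; common: ∅.
  x = 2: f ≡ 0 at y ∈ ∅; g ≡ 0 at y ∈ {7, 8}; common: ∅.
  x = 3: f ≡ 0 at y ∈ ∅; g ≡ 0 at y ∈ {4, 8}; common: ∅.
  x = 4: f ≡ 0 at y ∈ ∅; g ≡ 0 at y ∈ ∅; common: ∅.
  x = 5: f ≡ 0 at y ∈ ∅; g ≡ 0 at y ∈ ∅; common: ∅.
  x = 6: f ≡ 0 at y ∈ ∅; g ≡ 0 at y ∈ {7}; common: ∅.
  x = 7: f ≡ 0 at y ∈ ∅; g ≡ 0 at y ∈ {0}; common: ∅.
  x = 8: f ≡ 0 at y ∈ ∅; g ≡ 0 at y ∈ ∅; common: ∅.
  x = 9: f ≡ 0 at y ∈ ∅; g ≡ 0 at y ∈ ∅; common: ∅.
  x = 10: f ≡ 0 at y ∈ ∅; g ≡ 0 at y ∈ {3, 10}; common: ∅.
Collecting: common zeros = {(0, 10)}, so the count is 1.
Comparison with the Bézout bound: 1 ≤ 4 = deg(f)·deg(g), as expected for curves with no common component (the affine F_11-count falls short of the bound because intersections may lie at infinity, over extension fields, or carry multiplicity).


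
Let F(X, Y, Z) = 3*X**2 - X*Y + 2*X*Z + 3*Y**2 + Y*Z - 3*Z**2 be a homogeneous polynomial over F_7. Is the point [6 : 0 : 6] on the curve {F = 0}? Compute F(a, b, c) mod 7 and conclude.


F(6,0,6) ≡ 2 (mod 7); P is NOT on the curve.

Evaluate F(6, 0, 6) term-by-term (mod 7).
  3*X**2 ↦ 3·36·1·1 = 108
  -X*Y ↦ -1·6·0·1 = 0
  2*X*Z ↦ 2·6·1·6 = 72
  3*Y**2 ↦ 3·1·0·1 = 0
  Y*Z ↦ 1·1·0·6 = 0
  -3*Z**2 ↦ -3·1·1·36 = -108
Sum: F(6, 0, 6) = (108) + (0) + (72) + (0) + (0) + (-108) = 72.
Reducing mod 7: 72 ≡ 2 (mod 7).
Since F(a, b, c) ≡ 2 ≠ 0 (mod 7), P does NOT lie on the curve.


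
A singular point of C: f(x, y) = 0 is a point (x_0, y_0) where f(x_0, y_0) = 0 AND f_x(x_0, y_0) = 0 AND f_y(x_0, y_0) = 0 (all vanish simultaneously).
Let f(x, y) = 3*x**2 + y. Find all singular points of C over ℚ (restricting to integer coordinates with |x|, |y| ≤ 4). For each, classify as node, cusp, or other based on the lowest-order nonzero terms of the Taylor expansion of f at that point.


No singular points in the scanned grid; C is smooth there.

Compute partial derivatives:
  f_x = 6*x.
  f_y = 1.
f_y = 1 is a nonzero constant, so f_y never vanishes: no point (x, y) can satisfy f = f_x = f_y = 0. In particular no (x, y) ∈ {−4, ..., 4}² is singular; the curve is smooth.


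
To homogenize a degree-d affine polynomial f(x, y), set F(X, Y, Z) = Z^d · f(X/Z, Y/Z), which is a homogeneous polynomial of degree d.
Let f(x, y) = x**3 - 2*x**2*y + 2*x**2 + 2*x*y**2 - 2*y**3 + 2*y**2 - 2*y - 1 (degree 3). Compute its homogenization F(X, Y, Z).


F(X, Y, Z) = X**3 - 2*X**2*Y + 2*X**2*Z + 2*X*Y**2 - 2*Y**3 + 2*Y**2*Z - 2*Y*Z**2 - Z**3

deg(f) = 3.
Substitute x = X/Z, y = Y/Z into f, then multiply by Z^3.
  monomial 1·x^3·y^0 ↦ 1·X^3·Y^0·Z^0.
  monomial -2·x^2·y^1 ↦ -2·X^2·Y^1·Z^0.
  monomial 2·x^2·y^0 ↦ 2·X^2·Y^0·Z^1.
  monomial 2·x^1·y^2 ↦ 2·X^1·Y^2·Z^0.
  monomial -2·x^0·y^3 ↦ -2·X^0·Y^3·Z^0.
  monomial 2·x^0·y^2 ↦ 2·X^0·Y^2·Z^1.
  monomial -2·x^0·y^1 ↦ -2·X^0·Y^1·Z^2.
  monomial -1·x^0·y^0 ↦ -1·X^0·Y^0·Z^3.
Collecting: F(X, Y, Z) = X**3 - 2*X**2*Y + 2*X**2*Z + 2*X*Y**2 - 2*Y**3 + 2*Y**2*Z - 2*Y*Z**2 - Z**3.


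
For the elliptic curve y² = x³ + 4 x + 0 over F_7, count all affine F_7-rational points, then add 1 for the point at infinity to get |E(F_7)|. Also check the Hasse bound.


Affine points = {(0, 0), (2, 3), (2, 4), (3, 2), (3, 5), (6, 3), (6, 4)}; affine count = 7; |E(F_7)| = 8.

Discriminant check: Δ ∝ 4a³ + 27b² = 4·4³ + 27·0² = 4·64 + 27·0 ≡ 4 (mod 7). Nonzero ⇒ E is nonsingular.
For each x ∈ F_7, compute rhs = x³ + 4·x + 0 mod 7, then count y ∈ F_7 with y² ≡ rhs.
  x = 0: rhs = 0, matching y values: 0 (1 points).
  x = 1: rhs = 5, matching y values: none (0 points).
  x = 2: rhs = 2, matching y values: 3, 4 (2 points).
  x = 3: rhs = 4, matching y values: 2, 5 (2 points).
  x = 4: rhs = 3, matching y values: none (0 points).
  x = 5: rhs = 5, matching y values: none (0 points).
  x = 6: rhs = 2, matching y values: 3, 4 (2 points).
Total affine count: 7.
Full point count |E(F_7)| = 7 + 1 = 8.
Hasse bound: |8 − (7+1)| = |0| = 0 ≤ 2√7 ≈ 5.2915 ✓.


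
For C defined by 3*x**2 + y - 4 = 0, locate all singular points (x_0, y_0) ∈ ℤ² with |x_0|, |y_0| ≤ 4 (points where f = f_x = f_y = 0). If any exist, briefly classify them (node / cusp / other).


No singular points in the scanned grid; C is smooth there.

Compute partial derivatives:
  f_x = 6*x.
  f_y = 1.
f_y = 1 is a nonzero constant, so f_y never vanishes: no point (x, y) can satisfy f = f_x = f_y = 0. In particular no (x, y) ∈ {−4, ..., 4}² is singular; the curve is smooth.


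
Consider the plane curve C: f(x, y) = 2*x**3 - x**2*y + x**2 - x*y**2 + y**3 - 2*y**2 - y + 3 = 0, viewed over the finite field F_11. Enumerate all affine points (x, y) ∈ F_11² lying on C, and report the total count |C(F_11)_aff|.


Affine F_11-points: {(0, 9), (1, 3), (3, 0), (4, 7), (7, 6), (9, 2), (10, 1)}; count = 7.

For each of the 121 pairs (x, y) ∈ F_11², evaluate f(x, y) mod 11. Record the zeros.
  x = 0: [0↦3, 1↦1, 2↦1, 3↦9, 4↦9, 5↦7, 6↦9, 7↦10, 8↦5, 9↦0, 10↦1]  zeros at y ∈ {9}
  x = 1: [0↦6, 1↦2, 2↦9, 3↦0, 4↦3, 5↦2, 6↦3, 7↦1, 8↦2, 9↦1, 10↦4]  zeros at y ∈ {3}
  x = 2: [0↦1, 1↦4, 2↦5, 3↦10, 4↦3, 5↦1, 6↦10, 7↦3, 8↦8, 9↦9, 10↦1]  zeros at y ∈ ∅
  x = 3: [0↦0, 1↦8, 2↦1, 3↦7, 4↦10, 5↦5, 6↦9, 7↦6, 8↦2, 9↦3, 10↦4]  zeros at y ∈ {0}
  x = 4: [0↦4, 1↦4, 2↦9, 3↦3, 4↦3, 5↦4, 6↦1, 7↦0, 8↦7, 9↦6, 10↦3]  zeros at y ∈ {7}
  x = 5: [0↦3, 1↦4, 2↦8, 3↦10, 4↦5, 5↦10, 6↦9, 7↦8, 8↦2, 9↦8, 10↦10]  zeros at y ∈ ∅
  x = 6: [0↦9, 1↦9, 2↦10, 3↦7, 4↦6, 5↦2, 6↦1, 7↦9, 8↦10, 9↦10, 10↦4]  zeros at y ∈ ∅
  x = 7: [0↦1, 1↦9, 2↦5, 3↦6, 4↦7, 5↦3, 6↦0, 7↦4, 8↦10, 9↦2, 10↦8]  zeros at y ∈ {6}
  x = 8: [0↦2, 1↦5, 2↦5, 3↦8, 4↦9, 5↦3, 6↦7, 7↦5, 8↦3, 9↦7, 10↦1]  zeros at y ∈ ∅
  x = 9: [0↦2, 1↦9, 2↦0, 3↦3, 4↦2, 5↦3, 6↦1, 7↦2, 8↦1, 9↦4, 10↦6]  zeros at y ∈ {2}
  x = 10: [0↦2, 1↦0, 2↦2, 3↦3, 4↦9, 5↦4, 6↦5, 7↦7, 8↦5, 9↦5, 10↦2]  zeros at y ∈ {1}
Collecting zeros: affine points = {(0, 9), (1, 3), (3, 0), (4, 7), (7, 6), (9, 2), (10, 1)}.
Total count |C(F_11)_aff| = 7.


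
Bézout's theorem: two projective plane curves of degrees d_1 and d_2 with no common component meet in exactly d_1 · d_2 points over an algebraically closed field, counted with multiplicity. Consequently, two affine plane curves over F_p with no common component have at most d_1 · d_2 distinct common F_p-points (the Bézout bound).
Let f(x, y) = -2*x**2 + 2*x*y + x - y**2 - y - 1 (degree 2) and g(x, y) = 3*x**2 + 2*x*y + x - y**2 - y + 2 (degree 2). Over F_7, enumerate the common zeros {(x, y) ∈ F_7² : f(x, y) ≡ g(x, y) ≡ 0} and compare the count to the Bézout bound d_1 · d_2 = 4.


Common zeros: ∅; count = 0; Bézout bound = 4.

deg(f) = 2, deg(g) = 2, so Bézout bound = 4.
Scan x ∈ F_7. For each x, list the y ∈ F_7 with f(x, y) ≡ 0 and those with g(x, y) ≡ 0 (mod 7); the common zeros in that column are the intersection.
  x = 0: f ≡ 0 at y ∈ {2, 4}; g ≡ 0 at y ∈ {1, 5}; common: ∅.
  x = 1: f ≡ 0 at y ∈ {4}; g ≡ 0 at y ∈ {3, 5}; common: ∅.
  x = 2: f ≡ 0 at y ∈ {0, 3}; g ≡ 0 at y ∈ ∅; common: ∅.
  x = 3: f ≡ 0 at y ∈ ∅; g ≡ 0 at y ∈ ∅; common: ∅.
  x = 4: f ≡ 0 at y ∈ ∅; g ≡ 0 at y ∈ ∅; common: ∅.
  x = 5: f ≡ 0 at y ∈ {3, 6}; g ≡ 0 at y ∈ ∅; common: ∅.
  x = 6: f ≡ 0 at y ∈ {2}; g ≡ 0 at y ∈ {1, 3}; common: ∅.
Collecting: common zeros = ∅, so the count is 0.
Comparison with the Bézout bound: 0 ≤ 4 = deg(f)·deg(g), as expected for curves with no common component (the affine F_7-count falls short of the bound because intersections may lie at infinity, over extension fields, or carry multiplicity).


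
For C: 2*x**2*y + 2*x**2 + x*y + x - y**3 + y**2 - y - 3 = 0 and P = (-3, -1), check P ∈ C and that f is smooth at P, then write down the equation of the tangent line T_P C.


Tangent line at P: 9*y + 9 = 0.

Step 1: f(-3, -1) = 0, so P lies on C.
Step 2: partial derivatives
  f_x(x, y) = 4*x*y + 4*x + y + 1, f_y(x, y) = 2*x**2 + x - 3*y**2 + 2*y - 1.
  f_x(P) = 0, f_y(P) = 9 (gradient nonzero, so P is smooth).
Step 3: tangent line at P: 0·(x − -3) + 9·(y − -1) = 0.
Expanding: 9*y + 9 = 0.


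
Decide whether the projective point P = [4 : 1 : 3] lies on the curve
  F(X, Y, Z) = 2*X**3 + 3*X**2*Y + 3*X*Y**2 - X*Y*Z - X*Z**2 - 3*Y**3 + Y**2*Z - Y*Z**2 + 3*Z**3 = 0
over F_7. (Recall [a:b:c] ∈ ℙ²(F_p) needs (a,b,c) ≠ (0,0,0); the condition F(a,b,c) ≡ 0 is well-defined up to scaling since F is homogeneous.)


F(4,1,3) ≡ 2 (mod 7); P is NOT on the curve.

Evaluate F(4, 1, 3) term-by-term (mod 7).
  2*X**3 ↦ 2·64·1·1 = 128
  3*X**2*Y ↦ 3·16·1·1 = 48
  3*X*Y**2 ↦ 3·4·1·1 = 12
  -X*Y*Z ↦ -1·4·1·3 = -12
  -X*Z**2 ↦ -1·4·1·9 = -36
  -3*Y**3 ↦ -3·1·1·1 = -3
  Y**2*Z ↦ 1·1·1·3 = 3
  -Y*Z**2 ↦ -1·1·1·9 = -9
  3*Z**3 ↦ 3·1·1·27 = 81
Sum: F(4, 1, 3) = (128) + (48) + (12) + (-12) + (-36) + (-3) + (3) + (-9) + (81) = 212.
Reducing mod 7: 212 ≡ 2 (mod 7).
Since F(a, b, c) ≡ 2 ≠ 0 (mod 7), P does NOT lie on the curve.


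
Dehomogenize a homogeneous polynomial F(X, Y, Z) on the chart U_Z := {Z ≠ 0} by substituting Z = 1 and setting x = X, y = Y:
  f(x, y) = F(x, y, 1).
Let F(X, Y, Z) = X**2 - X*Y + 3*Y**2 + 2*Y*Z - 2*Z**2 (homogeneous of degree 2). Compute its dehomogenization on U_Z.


f(x, y) = x**2 - x*y + 3*y**2 + 2*y - 2

On U_Z we set Z = 1. Each monomial c·X^i·Y^j·Z^k in F becomes c·x^i·y^j·1^k = c·x^i·y^j.
Substituting Z = 1: F(X, Y, 1) = x**2 - x*y + 3*y**2 + 2*y - 2.
Note: deg(f) ≤ deg(F) = 2; strict inequality happens when F is divisible by Z (lost terms).


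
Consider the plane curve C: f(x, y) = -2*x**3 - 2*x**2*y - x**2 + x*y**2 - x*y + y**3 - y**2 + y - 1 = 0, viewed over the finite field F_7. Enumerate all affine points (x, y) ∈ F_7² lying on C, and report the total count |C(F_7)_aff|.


Affine F_7-points: {(0, 1), (1, 2), (2, 0), (2, 1), (2, 5), (4, 3), (5, 4), (6, 0), (6, 2)}; count = 9.

For each of the 49 pairs (x, y) ∈ F_7², evaluate f(x, y) mod 7. Record the zeros.
  x = 0: [0↦6, 1↦0, 2↦5, 3↦6, 4↦2, 5↦6, 6↦3]  zeros at y ∈ {1}
  x = 1: [0↦3, 1↦2, 2↦0, 3↦3, 4↦3, 5↦6, 6↦4]  zeros at y ∈ {2}
  x = 2: [0↦0, 1↦0, 2↦1, 3↦2, 4↦2, 5↦0, 6↦2]  zeros at y ∈ {0, 1, 5}
  x = 3: [0↦6, 1↦3, 2↦3, 3↦5, 4↦1, 5↦4, 6↦6]  zeros at y ∈ ∅
  x = 4: [0↦2, 1↦6, 2↦1, 3↦0, 4↦2, 5↦6, 6↦4]  zeros at y ∈ {3}
  x = 5: [0↦4, 1↦4, 2↦4, 3↦3, 4↦0, 5↦1, 6↦5]  zeros at y ∈ {4}
  x = 6: [0↦0, 1↦6, 2↦0, 3↦2, 4↦4, 5↦5, 6↦4]  zeros at y ∈ {0, 2}
Collecting zeros: affine points = {(0, 1), (1, 2), (2, 0), (2, 1), (2, 5), (4, 3), (5, 4), (6, 0), (6, 2)}.
Total count |C(F_7)_aff| = 9.


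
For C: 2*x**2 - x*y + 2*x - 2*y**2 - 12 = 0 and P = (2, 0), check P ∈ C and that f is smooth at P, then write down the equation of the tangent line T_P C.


Tangent line at P: 10*x - 2*y - 20 = 0.

Step 1: f(2, 0) = 0, so P lies on C.
Step 2: partial derivatives
  f_x(x, y) = 4*x - y + 2, f_y(x, y) = -x - 4*y.
  f_x(P) = 10, f_y(P) = -2 (gradient nonzero, so P is smooth).
Step 3: tangent line at P: 10·(x − 2) + -2·(y − 0) = 0.
Expanding: 10*x - 2*y - 20 = 0.


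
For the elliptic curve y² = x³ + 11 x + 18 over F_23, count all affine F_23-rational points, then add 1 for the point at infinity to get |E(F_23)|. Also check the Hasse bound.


Affine points = {(0, 8), (0, 15), (2, 5), (2, 18), (3, 3), (3, 20), (6, 1), (6, 22), (7, 1), (7, 22), (9, 8), (9, 15), (10, 1), (10, 22), (13, 9), (13, 14), (14, 8), (14, 15), (15, 4), (15, 19), (16, 9), (16, 14), (17, 9), (17, 14), (19, 5), (19, 18), (20, 2), (20, 21), (22, 11), (22, 12)}; affine count = 30; |E(F_23)| = 31.

Discriminant check: Δ ∝ 4a³ + 27b² = 4·11³ + 27·18² = 4·1331 + 27·324 ≡ 19 (mod 23). Nonzero ⇒ E is nonsingular.
For each x ∈ F_23, compute rhs = x³ + 11·x + 18 mod 23, then count y ∈ F_23 with y² ≡ rhs.
  x = 0: rhs = 18, matching y values: 8, 15 (2 points).
  x = 1: rhs = 7, matching y values: none (0 points).
  x = 2: rhs = 2, matching y values: 5, 18 (2 points).
  x = 3: rhs = 9, matching y values: 3, 20 (2 points).
  x = 4: rhs = 11, matching y values: none (0 points).
  x = 5: rhs = 14, matching y values: none (0 points).
  x = 6: rhs = 1, matching y values: 1, 22 (2 points).
  x = 7: rhs = 1, matching y values: 1, 22 (2 points).
  x = 8: rhs = 20, matching y values: none (0 points).
  x = 9: rhs = 18, matching y values: 8, 15 (2 points).
  x = 10: rhs = 1, matching y values: 1, 22 (2 points).
  x = 11: rhs = 21, matching y values: none (0 points).
  x = 12: rhs = 15, matching y values: none (0 points).
  x = 13: rhs = 12, matching y values: 9, 14 (2 points).
  x = 14: rhs = 18, matching y values: 8, 15 (2 points).
  x = 15: rhs = 16, matching y values: 4, 19 (2 points).
  x = 16: rhs = 12, matching y values: 9, 14 (2 points).
  x = 17: rhs = 12, matching y values: 9, 14 (2 points).
  x = 18: rhs = 22, matching y values: none (0 points).
  x = 19: rhs = 2, matching y values: 5, 18 (2 points).
  x = 20: rhs = 4, matching y values: 2, 21 (2 points).
  x = 21: rhs = 11, matching y values: none (0 points).
  x = 22: rhs = 6, matching y values: 11, 12 (2 points).
Total affine count: 30.
Full point count |E(F_23)| = 30 + 1 = 31.
Hasse bound: |31 − (23+1)| = |7| = 7 ≤ 2√23 ≈ 9.5917 ✓.


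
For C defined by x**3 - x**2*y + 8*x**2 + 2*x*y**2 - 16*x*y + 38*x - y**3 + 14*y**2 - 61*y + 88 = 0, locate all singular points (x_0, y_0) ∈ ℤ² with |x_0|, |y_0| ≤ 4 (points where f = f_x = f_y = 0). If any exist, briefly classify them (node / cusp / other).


Singular points: {(-2, 3)}; classification: node.

Compute partial derivatives:
  f_x = 3*x**2 - 2*x*y + 16*x + 2*y**2 - 16*y + 38.
  f_y = -x**2 + 4*x*y - 16*x - 3*y**2 + 28*y - 61.
Scan x_0 ∈ {−4, ..., 4}. For each x_0, f_y(x_0, y) is a polynomial in y; find its integer roots y ∈ {−4, ..., 4}, then test f_x and f at those candidates.
  x = -4: f_y(-4, y) = -3*y**2 + 12*y - 13; no integer root y with |y| ≤ 4.
  x = -3: f_y(-3, y) = -3*y**2 + 16*y - 22; no integer root y with |y| ≤ 4.
  x = -2: f_y(-2, y) = -3*y**2 + 20*y - 33; vanishes at y ∈ {3}. (-2, 3): f_x = 0, f = 0 — SINGULAR.
  x = -1: f_y(-1, y) = -3*y**2 + 24*y - 46; no integer root y with |y| ≤ 4.
  x = 0: f_y(0, y) = -3*y**2 + 28*y - 61; no integer root y with |y| ≤ 4.
  x = 1: f_y(1, y) = -3*y**2 + 32*y - 78; no integer root y with |y| ≤ 4.
  x = 2: f_y(2, y) = -3*y**2 + 36*y - 97; no integer root y with |y| ≤ 4.
  x = 3: f_y(3, y) = -3*y**2 + 40*y - 118; no integer root y with |y| ≤ 4.
  x = 4: f_y(4, y) = -3*y**2 + 44*y - 141; no integer root y with |y| ≤ 4.
Only singular point on the grid: (-2, 3).
Classify: substitute x = -2 + u, y = 3 + v and expand: f = u**3 - u**2*v - u**2 + 2*u*v**2 - v**3 + v**2.
No constant or linear terms (consistent with a singular point). Quadratic part: -u**2 + v**2. Cubic part: u**3 - u**2*v + 2*u*v**2 - v**3.
The quadratic part v**2 - u**2 = (v − u)(v + u) splits into two distinct linear factors, so there are two distinct tangent lines y − 3 = ±(x − -2) — this is a node (ordinary double point).
Classification: node.


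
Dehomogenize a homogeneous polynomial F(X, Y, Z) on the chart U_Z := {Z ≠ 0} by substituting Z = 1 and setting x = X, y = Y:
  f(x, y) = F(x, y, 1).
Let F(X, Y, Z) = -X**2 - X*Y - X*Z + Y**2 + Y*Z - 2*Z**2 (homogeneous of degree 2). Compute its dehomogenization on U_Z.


f(x, y) = -x**2 - x*y - x + y**2 + y - 2

On U_Z we set Z = 1. Each monomial c·X^i·Y^j·Z^k in F becomes c·x^i·y^j·1^k = c·x^i·y^j.
Substituting Z = 1: F(X, Y, 1) = -x**2 - x*y - x + y**2 + y - 2.
Note: deg(f) ≤ deg(F) = 2; strict inequality happens when F is divisible by Z (lost terms).


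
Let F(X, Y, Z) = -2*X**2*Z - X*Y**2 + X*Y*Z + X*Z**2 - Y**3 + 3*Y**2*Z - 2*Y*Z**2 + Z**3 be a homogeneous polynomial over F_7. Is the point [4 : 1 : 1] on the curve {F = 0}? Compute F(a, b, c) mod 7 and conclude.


F(4,1,1) ≡ 1 (mod 7); P is NOT on the curve.

Evaluate F(4, 1, 1) term-by-term (mod 7).
  -2*X**2*Z ↦ -2·16·1·1 = -32
  -X*Y**2 ↦ -1·4·1·1 = -4
  X*Y*Z ↦ 1·4·1·1 = 4
  X*Z**2 ↦ 1·4·1·1 = 4
  -Y**3 ↦ -1·1·1·1 = -1
  3*Y**2*Z ↦ 3·1·1·1 = 3
  -2*Y*Z**2 ↦ -2·1·1·1 = -2
  Z**3 ↦ 1·1·1·1 = 1
Sum: F(4, 1, 1) = (-32) + (-4) + (4) + (4) + (-1) + (3) + (-2) + (1) = -27.
Reducing mod 7: -27 ≡ 1 (mod 7).
Since F(a, b, c) ≡ 1 ≠ 0 (mod 7), P does NOT lie on the curve.


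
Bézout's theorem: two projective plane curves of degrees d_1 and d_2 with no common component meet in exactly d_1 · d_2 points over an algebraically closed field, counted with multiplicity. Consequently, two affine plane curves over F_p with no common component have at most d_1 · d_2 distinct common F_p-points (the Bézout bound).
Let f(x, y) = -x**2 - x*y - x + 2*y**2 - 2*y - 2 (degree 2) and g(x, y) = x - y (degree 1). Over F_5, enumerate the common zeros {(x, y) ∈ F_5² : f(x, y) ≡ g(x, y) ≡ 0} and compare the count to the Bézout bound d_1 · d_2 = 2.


Common zeros: {(1, 1)}; count = 1; Bézout bound = 2.

deg(f) = 2, deg(g) = 1, so Bézout bound = 2.
Scan x ∈ F_5. For each x, list the y ∈ F_5 with f(x, y) ≡ 0 and those with g(x, y) ≡ 0 (mod 5); the common zeros in that column are the intersection.
  x = 0: f ≡ 0 at y ∈ {3}; g ≡ 0 at y ∈ {0}; common: ∅.
  x = 1: f ≡ 0 at y ∈ {1, 3}; g ≡ 0 at y ∈ {1}; common: {1}.
  x = 2: f ≡ 0 at y ∈ {1}; g ≡ 0 at y ∈ {2}; common: ∅.
  x = 3: f ≡ 0 at y ∈ ∅; g ≡ 0 at y ∈ {3}; common: ∅.
  x = 4: f ≡ 0 at y ∈ ∅; g ≡ 0 at y ∈ {4}; common: ∅.
Collecting: common zeros = {(1, 1)}, so the count is 1.
Comparison with the Bézout bound: 1 ≤ 2 = deg(f)·deg(g), as expected for curves with no common component (the affine F_5-count falls short of the bound because intersections may lie at infinity, over extension fields, or carry multiplicity).


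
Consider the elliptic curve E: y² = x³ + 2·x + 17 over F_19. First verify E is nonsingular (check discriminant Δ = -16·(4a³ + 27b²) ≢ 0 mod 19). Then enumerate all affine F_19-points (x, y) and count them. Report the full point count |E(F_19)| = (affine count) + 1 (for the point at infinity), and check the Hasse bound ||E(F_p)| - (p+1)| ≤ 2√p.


Affine points = {(0, 6), (0, 13), (1, 1), (1, 18), (5, 0), (6, 6), (6, 13), (9, 2), (9, 17), (10, 7), (10, 12), (13, 6), (13, 13), (17, 9), (17, 10)}; affine count = 15; |E(F_19)| = 16.

Discriminant check: Δ ∝ 4a³ + 27b² = 4·2³ + 27·17² = 4·8 + 27·289 ≡ 7 (mod 19). Nonzero ⇒ E is nonsingular.
For each x ∈ F_19, compute rhs = x³ + 2·x + 17 mod 19, then count y ∈ F_19 with y² ≡ rhs.
  x = 0: rhs = 17, matching y values: 6, 13 (2 points).
  x = 1: rhs = 1, matching y values: 1, 18 (2 points).
  x = 2: rhs = 10, matching y values: none (0 points).
  x = 3: rhs = 12, matching y values: none (0 points).
  x = 4: rhs = 13, matching y values: none (0 points).
  x = 5: rhs = 0, matching y values: 0 (1 points).
  x = 6: rhs = 17, matching y values: 6, 13 (2 points).
  x = 7: rhs = 13, matching y values: none (0 points).
  x = 8: rhs = 13, matching y values: none (0 points).
  x = 9: rhs = 4, matching y values: 2, 17 (2 points).
  x = 10: rhs = 11, matching y values: 7, 12 (2 points).
  x = 11: rhs = 2, matching y values: none (0 points).
  x = 12: rhs = 2, matching y values: none (0 points).
  x = 13: rhs = 17, matching y values: 6, 13 (2 points).
  x = 14: rhs = 15, matching y values: none (0 points).
  x = 15: rhs = 2, matching y values: none (0 points).
  x = 16: rhs = 3, matching y values: none (0 points).
  x = 17: rhs = 5, matching y values: 9, 10 (2 points).
  x = 18: rhs = 14, matching y values: none (0 points).
Total affine count: 15.
Full point count |E(F_19)| = 15 + 1 = 16.
Hasse bound: |16 − (19+1)| = |-4| = 4 ≤ 2√19 ≈ 8.7178 ✓.


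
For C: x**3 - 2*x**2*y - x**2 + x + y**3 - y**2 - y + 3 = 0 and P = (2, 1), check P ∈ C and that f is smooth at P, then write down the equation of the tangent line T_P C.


Tangent line at P: x - 8*y + 6 = 0.

Step 1: f(2, 1) = 0, so P lies on C.
Step 2: partial derivatives
  f_x(x, y) = 3*x**2 - 4*x*y - 2*x + 1, f_y(x, y) = -2*x**2 + 3*y**2 - 2*y - 1.
  f_x(P) = 1, f_y(P) = -8 (gradient nonzero, so P is smooth).
Step 3: tangent line at P: 1·(x − 2) + -8·(y − 1) = 0.
Expanding: x - 8*y + 6 = 0.


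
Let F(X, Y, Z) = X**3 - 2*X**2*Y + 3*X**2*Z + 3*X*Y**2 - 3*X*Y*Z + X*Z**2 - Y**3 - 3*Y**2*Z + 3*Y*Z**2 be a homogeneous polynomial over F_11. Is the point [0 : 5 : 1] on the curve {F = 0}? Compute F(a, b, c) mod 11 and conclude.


F(0,5,1) ≡ 2 (mod 11); P is NOT on the curve.

Evaluate F(0, 5, 1) term-by-term (mod 11).
  X**3 ↦ 1·0·1·1 = 0
  -2*X**2*Y ↦ -2·0·5·1 = 0
  3*X**2*Z ↦ 3·0·1·1 = 0
  3*X*Y**2 ↦ 3·0·25·1 = 0
  -3*X*Y*Z ↦ -3·0·5·1 = 0
  X*Z**2 ↦ 1·0·1·1 = 0
  -Y**3 ↦ -1·1·125·1 = -125
  -3*Y**2*Z ↦ -3·1·25·1 = -75
  3*Y*Z**2 ↦ 3·1·5·1 = 15
Sum: F(0, 5, 1) = (0) + (0) + (0) + (0) + (0) + (0) + (-125) + (-75) + (15) = -185.
Reducing mod 11: -185 ≡ 2 (mod 11).
Since F(a, b, c) ≡ 2 ≠ 0 (mod 11), P does NOT lie on the curve.


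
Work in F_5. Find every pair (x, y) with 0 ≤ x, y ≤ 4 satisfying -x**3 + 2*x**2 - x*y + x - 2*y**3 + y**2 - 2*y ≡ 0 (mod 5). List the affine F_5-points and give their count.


Affine F_5-points: {(0, 0), (0, 4), (2, 3), (4, 1)}; count = 4.

For each of the 25 pairs (x, y) ∈ F_5², evaluate f(x, y) mod 5. Record the zeros.
  x = 0: [0↦0, 1↦2, 2↦4, 3↦4, 4↦0]  zeros at y ∈ {0, 4}
  x = 1: [0↦2, 1↦3, 2↦4, 3↦3, 4↦3]  zeros at y ∈ ∅
  x = 2: [0↦2, 1↦2, 2↦2, 3↦0, 4↦4]  zeros at y ∈ {3}
  x = 3: [0↦4, 1↦3, 2↦2, 3↦4, 4↦2]  zeros at y ∈ ∅
  x = 4: [0↦2, 1↦0, 2↦3, 3↦4, 4↦1]  zeros at y ∈ {1}
Collecting zeros: affine points = {(0, 0), (0, 4), (2, 3), (4, 1)}.
Total count |C(F_5)_aff| = 4.


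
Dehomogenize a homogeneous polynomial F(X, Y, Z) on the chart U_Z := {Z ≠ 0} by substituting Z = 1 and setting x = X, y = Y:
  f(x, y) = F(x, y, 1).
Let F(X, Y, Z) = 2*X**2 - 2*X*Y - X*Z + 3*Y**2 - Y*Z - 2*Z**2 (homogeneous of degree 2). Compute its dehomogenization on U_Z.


f(x, y) = 2*x**2 - 2*x*y - x + 3*y**2 - y - 2

On U_Z we set Z = 1. Each monomial c·X^i·Y^j·Z^k in F becomes c·x^i·y^j·1^k = c·x^i·y^j.
Substituting Z = 1: F(X, Y, 1) = 2*x**2 - 2*x*y - x + 3*y**2 - y - 2.
Note: deg(f) ≤ deg(F) = 2; strict inequality happens when F is divisible by Z (lost terms).


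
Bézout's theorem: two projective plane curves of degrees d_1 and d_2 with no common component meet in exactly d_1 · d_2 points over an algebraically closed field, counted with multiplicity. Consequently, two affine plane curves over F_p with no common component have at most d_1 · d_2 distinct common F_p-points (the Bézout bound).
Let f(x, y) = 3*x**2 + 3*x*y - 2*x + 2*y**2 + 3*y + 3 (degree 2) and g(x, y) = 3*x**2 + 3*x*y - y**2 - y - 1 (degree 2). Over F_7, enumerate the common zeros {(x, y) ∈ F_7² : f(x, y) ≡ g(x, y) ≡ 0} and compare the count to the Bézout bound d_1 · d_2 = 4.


Common zeros: {(4, 5), (5, 2)}; count = 2; Bézout bound = 4.

deg(f) = 2, deg(g) = 2, so Bézout bound = 4.
Scan x ∈ F_7. For each x, list the y ∈ F_7 with f(x, y) ≡ 0 and those with g(x, y) ≡ 0 (mod 7); the common zeros in that column are the intersection.
  x = 0: f ≡ 0 at y ∈ ∅; g ≡ 0 at y ∈ {2, 4}; common: ∅.
  x = 1: f ≡ 0 at y ∈ {5, 6}; g ≡ 0 at y ∈ ∅; common: ∅.
  x = 2: f ≡ 0 at y ∈ {3}; g ≡ 0 at y ∈ ∅; common: ∅.
  x = 3: f ≡ 0 at y ∈ {2, 6}; g ≡ 0 at y ∈ {4}; common: ∅.
  x = 4: f ≡ 0 at y ∈ {5}; g ≡ 0 at y ∈ {5, 6}; common: {5}.
  x = 5: f ≡ 0 at y ∈ {2, 3}; g ≡ 0 at y ∈ {2, 5}; common: {2}.
  x = 6: f ≡ 0 at y ∈ ∅; g ≡ 0 at y ∈ ∅; common: ∅.
Collecting: common zeros = {(4, 5), (5, 2)}, so the count is 2.
Comparison with the Bézout bound: 2 ≤ 4 = deg(f)·deg(g), as expected for curves with no common component (the affine F_7-count falls short of the bound because intersections may lie at infinity, over extension fields, or carry multiplicity).


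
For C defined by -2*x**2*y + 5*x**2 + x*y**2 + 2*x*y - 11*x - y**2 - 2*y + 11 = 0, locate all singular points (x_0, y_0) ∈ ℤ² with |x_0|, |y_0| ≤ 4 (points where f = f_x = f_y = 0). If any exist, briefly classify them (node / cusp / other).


Singular points: {(2, 3)}; classification: node.

Compute partial derivatives:
  f_x = -4*x*y + 10*x + y**2 + 2*y - 11.
  f_y = -2*x**2 + 2*x*y + 2*x - 2*y - 2.
Scan x_0 ∈ {−4, ..., 4}. For each x_0, f_y(x_0, y) is a polynomial in y; find its integer roots y ∈ {−4, ..., 4}, then test f_x and f at those candidates.
  x = -4: f_y(-4, y) = -10*y - 42; no integer root y with |y| ≤ 4.
  x = -3: f_y(-3, y) = -8*y - 26; no integer root y with |y| ≤ 4.
  x = -2: f_y(-2, y) = -6*y - 14; no integer root y with |y| ≤ 4.
  x = -1: f_y(-1, y) = -4*y - 6; no integer root y with |y| ≤ 4.
  x = 0: f_y(0, y) = -2*y - 2; vanishes at y ∈ {-1}. (0, -1): f_x = -12 ≠ 0.
  x = 1: f_y(1, y) = -2; no integer root y with |y| ≤ 4.
  x = 2: f_y(2, y) = 2*y - 6; vanishes at y ∈ {3}. (2, 3): f_x = 0, f = 0 — SINGULAR.
  x = 3: f_y(3, y) = 4*y - 14; no integer root y with |y| ≤ 4.
  x = 4: f_y(4, y) = 6*y - 26; no integer root y with |y| ≤ 4.
Only singular point on the grid: (2, 3).
Classify: substitute x = 2 + u, y = 3 + v and expand: f = -2*u**2*v - u**2 + u*v**2 + v**2.
No constant or linear terms (consistent with a singular point). Quadratic part: -u**2 + v**2. Cubic part: -2*u**2*v + u*v**2.
The quadratic part v**2 - u**2 = (v − u)(v + u) splits into two distinct linear factors, so there are two distinct tangent lines y − 3 = ±(x − 2) — this is a node (ordinary double point).
Classification: node.


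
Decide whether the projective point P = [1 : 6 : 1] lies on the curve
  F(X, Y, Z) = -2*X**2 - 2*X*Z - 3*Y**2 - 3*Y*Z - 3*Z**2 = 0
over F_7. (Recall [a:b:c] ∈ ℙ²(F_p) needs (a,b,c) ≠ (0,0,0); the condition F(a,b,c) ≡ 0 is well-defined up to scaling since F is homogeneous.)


F(1,6,1) ≡ 0 (mod 7); P is on the curve.

Evaluate F(1, 6, 1) term-by-term (mod 7).
  -2*X**2 ↦ -2·1·1·1 = -2
  -2*X*Z ↦ -2·1·1·1 = -2
  -3*Y**2 ↦ -3·1·36·1 = -108
  -3*Y*Z ↦ -3·1·6·1 = -18
  -3*Z**2 ↦ -3·1·1·1 = -3
Sum: F(1, 6, 1) = (-2) + (-2) + (-108) + (-18) + (-3) = -133.
Reducing mod 7: -133 ≡ 0 (mod 7).
Since F(a, b, c) ≡ 0 (mod 7), P lies on the curve.


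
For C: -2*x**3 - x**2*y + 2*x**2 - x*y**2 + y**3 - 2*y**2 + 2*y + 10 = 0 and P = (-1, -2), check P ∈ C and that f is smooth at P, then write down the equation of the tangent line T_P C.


Tangent line at P: -18*x + 17*y + 16 = 0.

Step 1: f(-1, -2) = 0, so P lies on C.
Step 2: partial derivatives
  f_x(x, y) = -6*x**2 - 2*x*y + 4*x - y**2, f_y(x, y) = -x**2 - 2*x*y + 3*y**2 - 4*y + 2.
  f_x(P) = -18, f_y(P) = 17 (gradient nonzero, so P is smooth).
Step 3: tangent line at P: -18·(x − -1) + 17·(y − -2) = 0.
Expanding: -18*x + 17*y + 16 = 0.


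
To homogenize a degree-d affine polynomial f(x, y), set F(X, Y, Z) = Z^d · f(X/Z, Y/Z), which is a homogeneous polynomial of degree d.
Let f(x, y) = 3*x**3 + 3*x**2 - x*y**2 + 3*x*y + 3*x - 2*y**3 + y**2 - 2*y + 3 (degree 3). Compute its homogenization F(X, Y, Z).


F(X, Y, Z) = 3*X**3 + 3*X**2*Z - X*Y**2 + 3*X*Y*Z + 3*X*Z**2 - 2*Y**3 + Y**2*Z - 2*Y*Z**2 + 3*Z**3

deg(f) = 3.
Substitute x = X/Z, y = Y/Z into f, then multiply by Z^3.
  monomial 3·x^3·y^0 ↦ 3·X^3·Y^0·Z^0.
  monomial 3·x^2·y^0 ↦ 3·X^2·Y^0·Z^1.
  monomial -1·x^1·y^2 ↦ -1·X^1·Y^2·Z^0.
  monomial 3·x^1·y^1 ↦ 3·X^1·Y^1·Z^1.
  monomial 3·x^1·y^0 ↦ 3·X^1·Y^0·Z^2.
  monomial -2·x^0·y^3 ↦ -2·X^0·Y^3·Z^0.
  monomial 1·x^0·y^2 ↦ 1·X^0·Y^2·Z^1.
  monomial -2·x^0·y^1 ↦ -2·X^0·Y^1·Z^2.
  monomial 3·x^0·y^0 ↦ 3·X^0·Y^0·Z^3.
Collecting: F(X, Y, Z) = 3*X**3 + 3*X**2*Z - X*Y**2 + 3*X*Y*Z + 3*X*Z**2 - 2*Y**3 + Y**2*Z - 2*Y*Z**2 + 3*Z**3.


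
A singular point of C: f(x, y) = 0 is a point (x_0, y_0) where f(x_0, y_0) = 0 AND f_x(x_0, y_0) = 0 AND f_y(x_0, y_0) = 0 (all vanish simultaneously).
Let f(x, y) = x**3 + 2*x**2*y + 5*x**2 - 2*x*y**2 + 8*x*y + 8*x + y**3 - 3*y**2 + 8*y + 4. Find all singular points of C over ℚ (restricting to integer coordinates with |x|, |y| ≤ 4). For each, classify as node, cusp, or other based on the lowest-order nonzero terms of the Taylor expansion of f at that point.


Singular points: {(-2, 0)}; classification: node.

Compute partial derivatives:
  f_x = 3*x**2 + 4*x*y + 10*x - 2*y**2 + 8*y + 8.
  f_y = 2*x**2 - 4*x*y + 8*x + 3*y**2 - 6*y + 8.
Scan x_0 ∈ {−4, ..., 4}. For each x_0, f_y(x_0, y) is a polynomial in y; find its integer roots y ∈ {−4, ..., 4}, then test f_x and f at those candidates.
  x = -4: f_y(-4, y) = 3*y**2 + 10*y + 8; vanishes at y ∈ {-2}. (-4, -2): f_x = 24 ≠ 0.
  x = -3: f_y(-3, y) = 3*y**2 + 6*y + 2; no integer root y with |y| ≤ 4.
  x = -2: f_y(-2, y) = 3*y**2 + 2*y; vanishes at y ∈ {0}. (-2, 0): f_x = 0, f = 0 — SINGULAR.
  x = -1: f_y(-1, y) = 3*y**2 - 2*y + 2; no integer root y with |y| ≤ 4.
  x = 0: f_y(0, y) = 3*y**2 - 6*y + 8; no integer root y with |y| ≤ 4.
  x = 1: f_y(1, y) = 3*y**2 - 10*y + 18; no integer root y with |y| ≤ 4.
  x = 2: f_y(2, y) = 3*y**2 - 14*y + 32; no integer root y with |y| ≤ 4.
  x = 3: f_y(3, y) = 3*y**2 - 18*y + 50; no integer root y with |y| ≤ 4.
  x = 4: f_y(4, y) = 3*y**2 - 22*y + 72; no integer root y with |y| ≤ 4.
Only singular point on the grid: (-2, 0).
Classify: substitute x = -2 + u, y = 0 + v and expand: f = u**3 + 2*u**2*v - u**2 - 2*u*v**2 + v**3 + v**2.
No constant or linear terms (consistent with a singular point). Quadratic part: -u**2 + v**2. Cubic part: u**3 + 2*u**2*v - 2*u*v**2 + v**3.
The quadratic part v**2 - u**2 = (v − u)(v + u) splits into two distinct linear factors, so there are two distinct tangent lines y − 0 = ±(x − -2) — this is a node (ordinary double point).
Classification: node.


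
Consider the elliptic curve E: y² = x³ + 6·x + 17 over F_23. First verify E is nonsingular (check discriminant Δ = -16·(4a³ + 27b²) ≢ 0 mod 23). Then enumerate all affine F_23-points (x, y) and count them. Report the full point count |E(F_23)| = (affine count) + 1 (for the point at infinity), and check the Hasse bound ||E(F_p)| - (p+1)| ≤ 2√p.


Affine points = {(1, 1), (1, 22), (3, 4), (3, 19), (4, 6), (4, 17), (6, 4), (6, 19), (8, 5), (8, 18), (9, 8), (9, 15), (12, 0), (14, 4), (14, 19), (15, 3), (15, 20), (16, 0), (17, 8), (17, 15), (18, 0), (20, 8), (20, 15)}; affine count = 23; |E(F_23)| = 24.

Discriminant check: Δ ∝ 4a³ + 27b² = 4·6³ + 27·17² = 4·216 + 27·289 ≡ 19 (mod 23). Nonzero ⇒ E is nonsingular.
For each x ∈ F_23, compute rhs = x³ + 6·x + 17 mod 23, then count y ∈ F_23 with y² ≡ rhs.
  x = 0: rhs = 17, matching y values: none (0 points).
  x = 1: rhs = 1, matching y values: 1, 22 (2 points).
  x = 2: rhs = 14, matching y values: none (0 points).
  x = 3: rhs = 16, matching y values: 4, 19 (2 points).
  x = 4: rhs = 13, matching y values: 6, 17 (2 points).
  x = 5: rhs = 11, matching y values: none (0 points).
  x = 6: rhs = 16, matching y values: 4, 19 (2 points).
  x = 7: rhs = 11, matching y values: none (0 points).
  x = 8: rhs = 2, matching y values: 5, 18 (2 points).
  x = 9: rhs = 18, matching y values: 8, 15 (2 points).
  x = 10: rhs = 19, matching y values: none (0 points).
  x = 11: rhs = 11, matching y values: none (0 points).
  x = 12: rhs = 0, matching y values: 0 (1 points).
  x = 13: rhs = 15, matching y values: none (0 points).
  x = 14: rhs = 16, matching y values: 4, 19 (2 points).
  x = 15: rhs = 9, matching y values: 3, 20 (2 points).
  x = 16: rhs = 0, matching y values: 0 (1 points).
  x = 17: rhs = 18, matching y values: 8, 15 (2 points).
  x = 18: rhs = 0, matching y values: 0 (1 points).
  x = 19: rhs = 21, matching y values: none (0 points).
  x = 20: rhs = 18, matching y values: 8, 15 (2 points).
  x = 21: rhs = 20, matching y values: none (0 points).
  x = 22: rhs = 10, matching y values: none (0 points).
Total affine count: 23.
Full point count |E(F_23)| = 23 + 1 = 24.
Hasse bound: |24 − (23+1)| = |0| = 0 ≤ 2√23 ≈ 9.5917 ✓.


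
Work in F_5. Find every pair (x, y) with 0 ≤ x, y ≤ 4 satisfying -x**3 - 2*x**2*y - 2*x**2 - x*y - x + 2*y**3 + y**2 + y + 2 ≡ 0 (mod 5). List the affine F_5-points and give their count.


Affine F_5-points: {(0, 4), (1, 3), (2, 3), (4, 1), (4, 3)}; count = 5.

For each of the 25 pairs (x, y) ∈ F_5², evaluate f(x, y) mod 5. Record the zeros.
  x = 0: [0↦2, 1↦1, 2↦4, 3↦3, 4↦0]  zeros at y ∈ {4}
  x = 1: [0↦3, 1↦4, 2↦4, 3↦0, 4↦4]  zeros at y ∈ {3}
  x = 2: [0↦4, 1↦3, 2↦1, 3↦0, 4↦2]  zeros at y ∈ {3}
  x = 3: [0↦4, 1↦2, 2↦4, 3↦2, 4↦3]  zeros at y ∈ ∅
  x = 4: [0↦2, 1↦0, 2↦2, 3↦0, 4↦1]  zeros at y ∈ {1, 3}
Collecting zeros: affine points = {(0, 4), (1, 3), (2, 3), (4, 1), (4, 3)}.
Total count |C(F_5)_aff| = 5.


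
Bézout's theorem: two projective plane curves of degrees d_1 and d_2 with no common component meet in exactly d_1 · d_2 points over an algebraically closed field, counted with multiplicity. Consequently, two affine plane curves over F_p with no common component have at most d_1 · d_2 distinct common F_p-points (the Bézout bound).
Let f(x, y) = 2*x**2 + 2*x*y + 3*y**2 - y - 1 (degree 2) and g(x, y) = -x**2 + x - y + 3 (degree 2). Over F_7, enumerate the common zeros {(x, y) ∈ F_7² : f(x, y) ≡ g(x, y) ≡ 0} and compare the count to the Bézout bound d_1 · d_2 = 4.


Common zeros: {(5, 4)}; count = 1; Bézout bound = 4.

deg(f) = 2, deg(g) = 2, so Bézout bound = 4.
Scan x ∈ F_7. For each x, list the y ∈ F_7 with f(x, y) ≡ 0 and those with g(x, y) ≡ 0 (mod 7); the common zeros in that column are the intersection.
  x = 0: f ≡ 0 at y ∈ ∅; g ≡ 0 at y ∈ {3}; common: ∅.
  x = 1: f ≡ 0 at y ∈ ∅; g ≡ 0 at y ∈ {3}; common: ∅.
  x = 2: f ≡ 0 at y ∈ {0, 6}; g ≡ 0 at y ∈ {1}; common: ∅.
  x = 3: f ≡ 0 at y ∈ ∅; g ≡ 0 at y ∈ {4}; common: ∅.
  x = 4: f ≡ 0 at y ∈ ∅; g ≡ 0 at y ∈ {5}; common: ∅.
  x = 5: f ≡ 0 at y ∈ {0, 4}; g ≡ 0 at y ∈ {4}; common: {4}.
  x = 6: f ≡ 0 at y ∈ {2, 6}; g ≡ 0 at y ∈ {1}; common: ∅.
Collecting: common zeros = {(5, 4)}, so the count is 1.
Comparison with the Bézout bound: 1 ≤ 4 = deg(f)·deg(g), as expected for curves with no common component (the affine F_7-count falls short of the bound because intersections may lie at infinity, over extension fields, or carry multiplicity).


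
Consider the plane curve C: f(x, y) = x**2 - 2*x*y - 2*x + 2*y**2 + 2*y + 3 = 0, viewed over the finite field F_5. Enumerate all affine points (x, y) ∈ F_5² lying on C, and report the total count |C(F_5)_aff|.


Affine F_5-points: {(0, 2), (1, 2), (1, 3), (2, 3)}; count = 4.

For each of the 25 pairs (x, y) ∈ F_5², evaluate f(x, y) mod 5. Record the zeros.
  x = 0: [0↦3, 1↦2, 2↦0, 3↦2, 4↦3]  zeros at y ∈ {2}
  x = 1: [0↦2, 1↦4, 2↦0, 3↦0, 4↦4]  zeros at y ∈ {2, 3}
  x = 2: [0↦3, 1↦3, 2↦2, 3↦0, 4↦2]  zeros at y ∈ {3}
  x = 3: [0↦1, 1↦4, 2↦1, 3↦2, 4↦2]  zeros at y ∈ ∅
  x = 4: [0↦1, 1↦2, 2↦2, 3↦1, 4↦4]  zeros at y ∈ ∅
Collecting zeros: affine points = {(0, 2), (1, 2), (1, 3), (2, 3)}.
Total count |C(F_5)_aff| = 4.


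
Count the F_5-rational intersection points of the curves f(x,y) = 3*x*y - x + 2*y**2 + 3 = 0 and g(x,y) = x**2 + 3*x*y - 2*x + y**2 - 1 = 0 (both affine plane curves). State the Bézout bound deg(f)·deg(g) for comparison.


Common zeros: {(0, 1), (0, 4)}; count = 2; Bézout bound = 4.

deg(f) = 2, deg(g) = 2, so Bézout bound = 4.
Scan x ∈ F_5. For each x, list the y ∈ F_5 with f(x, y) ≡ 0 and those with g(x, y) ≡ 0 (mod 5); the common zeros in that column are the intersection.
  x = 0: f ≡ 0 at y ∈ {1, 4}; g ≡ 0 at y ∈ {1, 4}; common: {1, 4}.
  x = 1: f ≡ 0 at y ∈ ∅; g ≡ 0 at y ∈ ∅; common: ∅.
  x = 2: f ≡ 0 at y ∈ ∅; g ≡ 0 at y ∈ {2}; common: ∅.
  x = 3: f ≡ 0 at y ∈ {0, 3}; g ≡ 0 at y ∈ ∅; common: ∅.
  x = 4: f ≡ 0 at y ∈ ∅; g ≡ 0 at y ∈ {1, 2}; common: ∅.
Collecting: common zeros = {(0, 1), (0, 4)}, so the count is 2.
Comparison with the Bézout bound: 2 ≤ 4 = deg(f)·deg(g), as expected for curves with no common component (the affine F_5-count falls short of the bound because intersections may lie at infinity, over extension fields, or carry multiplicity).


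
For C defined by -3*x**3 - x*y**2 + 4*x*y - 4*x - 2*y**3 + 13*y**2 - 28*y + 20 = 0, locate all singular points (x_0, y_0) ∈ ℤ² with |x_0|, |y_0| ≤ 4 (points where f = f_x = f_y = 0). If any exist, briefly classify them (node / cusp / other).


Singular points: {(0, 2)}; classification: cusp.

Compute partial derivatives:
  f_x = -9*x**2 - y**2 + 4*y - 4.
  f_y = -2*x*y + 4*x - 6*y**2 + 26*y - 28.
Scan x_0 ∈ {−4, ..., 4}. For each x_0, f_y(x_0, y) is a polynomial in y; find its integer roots y ∈ {−4, ..., 4}, then test f_x and f at those candidates.
  x = -4: f_y(-4, y) = -6*y**2 + 34*y - 44; vanishes at y ∈ {2}. (-4, 2): f_x = -144 ≠ 0.
  x = -3: f_y(-3, y) = -6*y**2 + 32*y - 40; vanishes at y ∈ {2}. (-3, 2): f_x = -81 ≠ 0.
  x = -2: f_y(-2, y) = -6*y**2 + 30*y - 36; vanishes at y ∈ {2, 3}. (-2, 2): f_x = -36 ≠ 0; (-2, 3): f_x = -37 ≠ 0.
  x = -1: f_y(-1, y) = -6*y**2 + 28*y - 32; vanishes at y ∈ {2}. (-1, 2): f_x = -9 ≠ 0.
  x = 0: f_y(0, y) = -6*y**2 + 26*y - 28; vanishes at y ∈ {2}. (0, 2): f_x = 0, f = 0 — SINGULAR.
  x = 1: f_y(1, y) = -6*y**2 + 24*y - 24; vanishes at y ∈ {2}. (1, 2): f_x = -9 ≠ 0.
  x = 2: f_y(2, y) = -6*y**2 + 22*y - 20; vanishes at y ∈ {2}. (2, 2): f_x = -36 ≠ 0.
  x = 3: f_y(3, y) = -6*y**2 + 20*y - 16; vanishes at y ∈ {2}. (3, 2): f_x = -81 ≠ 0.
  x = 4: f_y(4, y) = -6*y**2 + 18*y - 12; vanishes at y ∈ {1, 2}. (4, 1): f_x = -145 ≠ 0; (4, 2): f_x = -144 ≠ 0.
Only singular point on the grid: (0, 2).
Classify: substitute x = 0 + u, y = 2 + v and expand: f = -3*u**3 - u*v**2 - 2*v**3 + v**2.
No constant or linear terms (consistent with a singular point). Quadratic part: v**2. Cubic part: -3*u**3 - u*v**2 - 2*v**3.
The quadratic part v**2 is a perfect square, so there is a single (double) tangent line v = 0, i.e. y = 2. Restricting the cubic part to that line (v = 0) leaves -3*u**3 ≠ 0, so f is not divisible by v and the branch is v² ≈ 3*u**3 to lowest order — this is a cusp.
Classification: cusp.
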